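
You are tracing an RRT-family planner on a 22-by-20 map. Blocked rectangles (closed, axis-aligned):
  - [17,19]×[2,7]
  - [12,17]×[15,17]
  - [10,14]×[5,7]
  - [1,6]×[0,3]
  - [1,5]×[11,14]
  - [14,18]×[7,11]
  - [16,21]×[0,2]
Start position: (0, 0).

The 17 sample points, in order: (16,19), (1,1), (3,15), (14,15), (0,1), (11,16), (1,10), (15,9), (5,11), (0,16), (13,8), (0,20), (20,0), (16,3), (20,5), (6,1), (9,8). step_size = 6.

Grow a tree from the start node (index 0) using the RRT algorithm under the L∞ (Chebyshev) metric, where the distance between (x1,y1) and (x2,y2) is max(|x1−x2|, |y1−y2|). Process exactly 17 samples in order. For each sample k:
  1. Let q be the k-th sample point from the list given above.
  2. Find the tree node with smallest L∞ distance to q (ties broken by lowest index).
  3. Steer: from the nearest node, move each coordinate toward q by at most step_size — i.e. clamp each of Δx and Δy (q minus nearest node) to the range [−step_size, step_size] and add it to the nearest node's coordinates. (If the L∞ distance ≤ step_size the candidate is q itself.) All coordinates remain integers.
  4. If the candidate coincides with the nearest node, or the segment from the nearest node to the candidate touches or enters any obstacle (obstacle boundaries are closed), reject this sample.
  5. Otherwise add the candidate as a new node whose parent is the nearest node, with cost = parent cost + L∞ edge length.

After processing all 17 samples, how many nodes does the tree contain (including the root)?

Node count: 6

1. q=(16,19) nearest=0 d=19 new=(6,6) → blocked by [1,6]×[0,3], reject
2. q=(1,1) nearest=0 d=1 new=(1,1) → blocked by [1,6]×[0,3], reject
3. q=(3,15) nearest=0 d=15 new=(3,6) → blocked by [1,6]×[0,3], reject
4. q=(14,15) nearest=0 d=15 new=(6,6) → blocked by [1,6]×[0,3], reject
5. q=(0,1) nearest=0 d=1 new=(0,1) → add node 1 parent=0 cost=1
6. q=(11,16) nearest=1 d=15 new=(6,7) → blocked by [1,6]×[0,3], reject
7. q=(1,10) nearest=1 d=9 new=(1,7) → add node 2 parent=1 cost=7
8. q=(15,9) nearest=2 d=14 new=(7,9) → add node 3 parent=2 cost=13
9. q=(5,11) nearest=3 d=2 new=(5,11) → blocked by [1,5]×[11,14], reject
10. q=(0,16) nearest=3 d=7 new=(1,15) → blocked by [1,5]×[11,14], reject
11. q=(13,8) nearest=3 d=6 new=(13,8) → add node 4 parent=3 cost=19
12. q=(0,20) nearest=3 d=11 new=(1,15) → blocked by [1,5]×[11,14], reject
13. q=(20,0) nearest=4 d=8 new=(19,2) → blocked by [17,19]×[2,7], reject
14. q=(16,3) nearest=4 d=5 new=(16,3) → blocked by [10,14]×[5,7], reject
15. q=(20,5) nearest=4 d=7 new=(19,5) → blocked by [17,19]×[2,7], reject
16. q=(6,1) nearest=0 d=6 new=(6,1) → blocked by [1,6]×[0,3], reject
17. q=(9,8) nearest=3 d=2 new=(9,8) → add node 5 parent=3 cost=15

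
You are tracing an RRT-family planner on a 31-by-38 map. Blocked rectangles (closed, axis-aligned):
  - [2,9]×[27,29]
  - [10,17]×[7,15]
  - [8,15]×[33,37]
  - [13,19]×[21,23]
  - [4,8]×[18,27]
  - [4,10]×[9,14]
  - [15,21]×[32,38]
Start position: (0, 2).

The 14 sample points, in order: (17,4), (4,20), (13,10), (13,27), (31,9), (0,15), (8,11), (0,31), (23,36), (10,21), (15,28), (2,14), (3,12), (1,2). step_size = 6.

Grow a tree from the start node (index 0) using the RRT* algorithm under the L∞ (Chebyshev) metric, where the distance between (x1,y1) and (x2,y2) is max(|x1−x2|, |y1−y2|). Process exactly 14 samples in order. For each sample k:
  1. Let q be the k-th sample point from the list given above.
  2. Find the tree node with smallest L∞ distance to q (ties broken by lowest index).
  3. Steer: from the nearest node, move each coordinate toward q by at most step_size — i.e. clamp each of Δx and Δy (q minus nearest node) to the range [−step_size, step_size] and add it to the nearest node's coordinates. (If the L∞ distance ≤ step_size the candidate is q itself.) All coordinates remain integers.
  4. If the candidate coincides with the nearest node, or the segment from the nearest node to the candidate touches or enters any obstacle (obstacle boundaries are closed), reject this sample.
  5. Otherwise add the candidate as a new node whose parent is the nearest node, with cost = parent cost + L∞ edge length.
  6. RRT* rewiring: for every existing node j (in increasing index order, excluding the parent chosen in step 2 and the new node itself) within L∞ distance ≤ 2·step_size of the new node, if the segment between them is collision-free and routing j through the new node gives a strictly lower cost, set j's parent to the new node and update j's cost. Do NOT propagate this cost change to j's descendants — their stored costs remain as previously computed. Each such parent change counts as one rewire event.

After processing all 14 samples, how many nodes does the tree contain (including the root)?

Node count: 7

1. q=(17,4) nearest=0 d=17 new=(6,4) → add node 1 parent=0 cost=6
2. q=(4,20) nearest=1 d=16 new=(4,10) → blocked by [4,10]×[9,14], reject
3. q=(13,10) nearest=1 d=7 new=(12,10) → blocked by [10,17]×[7,15], reject
4. q=(13,27) nearest=1 d=23 new=(12,10) → blocked by [10,17]×[7,15], reject
5. q=(31,9) nearest=1 d=25 new=(12,9) → blocked by [10,17]×[7,15], reject
6. q=(0,15) nearest=1 d=11 new=(0,10) → add node 2 parent=1 cost=12
7. q=(8,11) nearest=1 d=7 new=(8,10) → blocked by [4,10]×[9,14], reject
8. q=(0,31) nearest=2 d=21 new=(0,16) → add node 3 parent=2 cost=18
9. q=(23,36) nearest=3 d=23 new=(6,22) → blocked by [4,8]×[18,27], reject
10. q=(10,21) nearest=3 d=10 new=(6,21) → blocked by [4,8]×[18,27], reject
11. q=(15,28) nearest=3 d=15 new=(6,22) → blocked by [4,8]×[18,27], reject
12. q=(2,14) nearest=3 d=2 new=(2,14) → add node 4 parent=3 cost=20
13. q=(3,12) nearest=4 d=2 new=(3,12) → add node 5 parent=4 cost=22
14. q=(1,2) nearest=0 d=1 new=(1,2) → add node 6 parent=0 cost=1; rewire 2→6 (9<12); rewire 4→6 (13<20); rewire 5→6 (11<22)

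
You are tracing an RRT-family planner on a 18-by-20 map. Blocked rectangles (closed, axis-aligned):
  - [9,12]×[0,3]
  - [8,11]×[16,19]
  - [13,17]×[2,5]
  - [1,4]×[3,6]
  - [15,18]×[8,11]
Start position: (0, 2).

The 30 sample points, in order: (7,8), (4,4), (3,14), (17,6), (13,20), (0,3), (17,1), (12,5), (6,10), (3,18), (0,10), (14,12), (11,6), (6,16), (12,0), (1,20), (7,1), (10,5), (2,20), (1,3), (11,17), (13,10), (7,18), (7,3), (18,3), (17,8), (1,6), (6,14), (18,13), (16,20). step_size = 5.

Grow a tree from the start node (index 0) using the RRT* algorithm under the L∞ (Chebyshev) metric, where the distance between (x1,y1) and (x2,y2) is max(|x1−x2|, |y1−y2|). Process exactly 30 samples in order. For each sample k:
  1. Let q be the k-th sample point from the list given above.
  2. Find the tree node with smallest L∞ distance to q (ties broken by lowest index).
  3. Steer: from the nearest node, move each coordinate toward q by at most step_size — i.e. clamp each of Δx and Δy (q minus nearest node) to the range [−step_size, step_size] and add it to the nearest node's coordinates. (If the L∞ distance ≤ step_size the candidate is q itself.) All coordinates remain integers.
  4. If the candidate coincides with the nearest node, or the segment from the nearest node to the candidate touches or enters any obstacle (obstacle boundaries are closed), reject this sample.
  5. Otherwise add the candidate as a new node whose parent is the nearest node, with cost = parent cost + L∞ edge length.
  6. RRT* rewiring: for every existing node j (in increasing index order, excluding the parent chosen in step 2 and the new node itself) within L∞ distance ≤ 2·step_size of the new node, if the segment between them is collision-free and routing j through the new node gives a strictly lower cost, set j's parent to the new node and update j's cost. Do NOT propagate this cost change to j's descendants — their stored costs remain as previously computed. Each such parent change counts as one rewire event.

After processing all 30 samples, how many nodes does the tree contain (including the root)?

1. q=(7,8) nearest=0 d=7 new=(5,7) → blocked by [1,4]×[3,6], reject
2. q=(4,4) nearest=0 d=4 new=(4,4) → blocked by [1,4]×[3,6], reject
3. q=(3,14) nearest=0 d=12 new=(3,7) → blocked by [1,4]×[3,6], reject
4. q=(17,6) nearest=0 d=17 new=(5,6) → blocked by [1,4]×[3,6], reject
5. q=(13,20) nearest=0 d=18 new=(5,7) → blocked by [1,4]×[3,6], reject
6. q=(0,3) nearest=0 d=1 new=(0,3) → add node 1 parent=0 cost=1
7. q=(17,1) nearest=0 d=17 new=(5,1) → add node 2 parent=0 cost=5
8. q=(12,5) nearest=2 d=7 new=(10,5) → add node 3 parent=2 cost=10
9. q=(6,10) nearest=3 d=5 new=(6,10) → add node 4 parent=3 cost=15
10. q=(3,18) nearest=4 d=8 new=(3,15) → add node 5 parent=4 cost=20
11. q=(0,10) nearest=5 d=5 new=(0,10) → add node 6 parent=5 cost=25
12. q=(14,12) nearest=3 d=7 new=(14,10) → add node 7 parent=3 cost=15
13. q=(11,6) nearest=3 d=1 new=(11,6) → add node 8 parent=3 cost=11
14. q=(6,16) nearest=5 d=3 new=(6,16) → add node 9 parent=5 cost=23
15. q=(12,0) nearest=3 d=5 new=(12,0) → blocked by [9,12]×[0,3], reject
16. q=(1,20) nearest=5 d=5 new=(1,20) → add node 10 parent=5 cost=25
17. q=(7,1) nearest=2 d=2 new=(7,1) → add node 11 parent=2 cost=7
18. q=(10,5) nearest=3 d=0 → coincident, reject
19. q=(2,20) nearest=10 d=1 new=(2,20) → add node 12 parent=10 cost=26
20. q=(1,3) nearest=0 d=1 new=(1,3) → blocked by [1,4]×[3,6], reject
21. q=(11,17) nearest=9 d=5 new=(11,17) → blocked by [8,11]×[16,19], reject
22. q=(13,10) nearest=7 d=1 new=(13,10) → add node 13 parent=7 cost=16
23. q=(7,18) nearest=9 d=2 new=(7,18) → add node 14 parent=9 cost=25
24. q=(7,3) nearest=2 d=2 new=(7,3) → add node 15 parent=2 cost=7; rewire 4→15 (14<15); rewire 7→15 (14<15); rewire 13→15 (14<16)
25. q=(18,3) nearest=7 d=7 new=(18,5) → blocked by [15,18]×[8,11], reject
26. q=(17,8) nearest=7 d=3 new=(17,8) → blocked by [15,18]×[8,11], reject
27. q=(1,6) nearest=1 d=3 new=(1,6) → blocked by [1,4]×[3,6], reject
28. q=(6,14) nearest=9 d=2 new=(6,14) → add node 16 parent=9 cost=25
29. q=(18,13) nearest=7 d=4 new=(18,13) → blocked by [15,18]×[8,11], reject
30. q=(16,20) nearest=14 d=9 new=(12,20) → blocked by [8,11]×[16,19], reject

Node count: 17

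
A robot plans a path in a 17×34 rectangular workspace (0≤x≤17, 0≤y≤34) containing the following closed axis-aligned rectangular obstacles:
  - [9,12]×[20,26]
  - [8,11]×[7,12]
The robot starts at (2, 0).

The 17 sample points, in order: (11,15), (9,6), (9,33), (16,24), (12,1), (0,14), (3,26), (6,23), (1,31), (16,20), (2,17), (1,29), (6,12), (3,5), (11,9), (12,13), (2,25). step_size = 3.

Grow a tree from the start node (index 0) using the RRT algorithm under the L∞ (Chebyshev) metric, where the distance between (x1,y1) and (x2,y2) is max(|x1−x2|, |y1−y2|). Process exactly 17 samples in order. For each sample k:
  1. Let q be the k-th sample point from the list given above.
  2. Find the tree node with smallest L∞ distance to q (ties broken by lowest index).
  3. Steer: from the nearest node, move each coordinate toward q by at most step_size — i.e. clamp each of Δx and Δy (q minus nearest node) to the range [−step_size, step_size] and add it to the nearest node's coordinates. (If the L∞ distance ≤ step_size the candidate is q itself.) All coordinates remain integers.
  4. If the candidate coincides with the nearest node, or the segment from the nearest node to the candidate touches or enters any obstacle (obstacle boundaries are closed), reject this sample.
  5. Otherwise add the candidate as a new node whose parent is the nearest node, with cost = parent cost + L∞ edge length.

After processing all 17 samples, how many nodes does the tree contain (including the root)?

1. q=(11,15) nearest=0 d=15 new=(5,3) → add node 1 parent=0 cost=3
2. q=(9,6) nearest=1 d=4 new=(8,6) → add node 2 parent=1 cost=6
3. q=(9,33) nearest=2 d=27 new=(9,9) → blocked by [8,11]×[7,12], reject
4. q=(16,24) nearest=2 d=18 new=(11,9) → blocked by [8,11]×[7,12], reject
5. q=(12,1) nearest=2 d=5 new=(11,3) → add node 3 parent=2 cost=9
6. q=(0,14) nearest=2 d=8 new=(5,9) → add node 4 parent=2 cost=9
7. q=(3,26) nearest=4 d=17 new=(3,12) → add node 5 parent=4 cost=12
8. q=(6,23) nearest=5 d=11 new=(6,15) → add node 6 parent=5 cost=15
9. q=(1,31) nearest=6 d=16 new=(3,18) → add node 7 parent=6 cost=18
10. q=(16,20) nearest=6 d=10 new=(9,18) → add node 8 parent=6 cost=18
11. q=(2,17) nearest=7 d=1 new=(2,17) → add node 9 parent=7 cost=19
12. q=(1,29) nearest=7 d=11 new=(1,21) → add node 10 parent=7 cost=21
13. q=(6,12) nearest=4 d=3 new=(6,12) → add node 11 parent=4 cost=12
14. q=(3,5) nearest=1 d=2 new=(3,5) → add node 12 parent=1 cost=5
15. q=(11,9) nearest=2 d=3 new=(11,9) → blocked by [8,11]×[7,12], reject
16. q=(12,13) nearest=8 d=5 new=(12,15) → add node 13 parent=8 cost=21
17. q=(2,25) nearest=10 d=4 new=(2,24) → add node 14 parent=10 cost=24

Node count: 15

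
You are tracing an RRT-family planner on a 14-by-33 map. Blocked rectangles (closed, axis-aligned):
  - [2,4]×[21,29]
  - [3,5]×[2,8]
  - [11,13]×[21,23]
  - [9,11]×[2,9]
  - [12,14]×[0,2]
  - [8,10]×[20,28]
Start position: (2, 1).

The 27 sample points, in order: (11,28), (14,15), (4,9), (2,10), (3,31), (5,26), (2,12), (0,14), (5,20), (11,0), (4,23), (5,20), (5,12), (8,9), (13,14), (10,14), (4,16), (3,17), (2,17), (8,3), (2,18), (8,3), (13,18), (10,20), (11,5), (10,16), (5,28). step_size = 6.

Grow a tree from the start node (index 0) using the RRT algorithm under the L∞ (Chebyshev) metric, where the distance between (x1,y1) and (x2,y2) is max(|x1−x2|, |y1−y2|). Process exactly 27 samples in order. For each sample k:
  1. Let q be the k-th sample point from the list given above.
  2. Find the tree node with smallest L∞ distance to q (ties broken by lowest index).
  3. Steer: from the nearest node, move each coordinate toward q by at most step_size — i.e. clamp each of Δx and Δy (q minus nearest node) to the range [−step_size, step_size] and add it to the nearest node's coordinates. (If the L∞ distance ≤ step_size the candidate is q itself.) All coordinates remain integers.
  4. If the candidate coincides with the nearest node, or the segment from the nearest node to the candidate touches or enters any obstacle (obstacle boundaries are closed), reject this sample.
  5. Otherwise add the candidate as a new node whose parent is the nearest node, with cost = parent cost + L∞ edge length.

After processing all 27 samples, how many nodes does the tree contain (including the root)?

1. q=(11,28) nearest=0 d=27 new=(8,7) → blocked by [3,5]×[2,8], reject
2. q=(14,15) nearest=0 d=14 new=(8,7) → blocked by [3,5]×[2,8], reject
3. q=(4,9) nearest=0 d=8 new=(4,7) → blocked by [3,5]×[2,8], reject
4. q=(2,10) nearest=0 d=9 new=(2,7) → add node 1 parent=0 cost=6
5. q=(3,31) nearest=1 d=24 new=(3,13) → add node 2 parent=1 cost=12
6. q=(5,26) nearest=2 d=13 new=(5,19) → add node 3 parent=2 cost=18
7. q=(2,12) nearest=2 d=1 new=(2,12) → add node 4 parent=2 cost=13
8. q=(0,14) nearest=4 d=2 new=(0,14) → add node 5 parent=4 cost=15
9. q=(5,20) nearest=3 d=1 new=(5,20) → add node 6 parent=3 cost=19
10. q=(11,0) nearest=0 d=9 new=(8,0) → add node 7 parent=0 cost=6
11. q=(4,23) nearest=6 d=3 new=(4,23) → blocked by [2,4]×[21,29], reject
12. q=(5,20) nearest=6 d=0 → coincident, reject
13. q=(5,12) nearest=2 d=2 new=(5,12) → add node 8 parent=2 cost=14
14. q=(8,9) nearest=8 d=3 new=(8,9) → add node 9 parent=8 cost=17
15. q=(13,14) nearest=9 d=5 new=(13,14) → add node 10 parent=9 cost=22
16. q=(10,14) nearest=10 d=3 new=(10,14) → add node 11 parent=10 cost=25
17. q=(4,16) nearest=2 d=3 new=(4,16) → add node 12 parent=2 cost=15
18. q=(3,17) nearest=12 d=1 new=(3,17) → add node 13 parent=12 cost=16
19. q=(2,17) nearest=13 d=1 new=(2,17) → add node 14 parent=13 cost=17
20. q=(8,3) nearest=7 d=3 new=(8,3) → add node 15 parent=7 cost=9
21. q=(2,18) nearest=13 d=1 new=(2,18) → add node 16 parent=13 cost=17
22. q=(8,3) nearest=15 d=0 → coincident, reject
23. q=(13,18) nearest=10 d=4 new=(13,18) → add node 17 parent=10 cost=26
24. q=(10,20) nearest=17 d=3 new=(10,20) → blocked by [8,10]×[20,28], reject
25. q=(11,5) nearest=15 d=3 new=(11,5) → blocked by [9,11]×[2,9], reject
26. q=(10,16) nearest=11 d=2 new=(10,16) → add node 18 parent=11 cost=27
27. q=(5,28) nearest=6 d=8 new=(5,26) → add node 19 parent=6 cost=25

Node count: 20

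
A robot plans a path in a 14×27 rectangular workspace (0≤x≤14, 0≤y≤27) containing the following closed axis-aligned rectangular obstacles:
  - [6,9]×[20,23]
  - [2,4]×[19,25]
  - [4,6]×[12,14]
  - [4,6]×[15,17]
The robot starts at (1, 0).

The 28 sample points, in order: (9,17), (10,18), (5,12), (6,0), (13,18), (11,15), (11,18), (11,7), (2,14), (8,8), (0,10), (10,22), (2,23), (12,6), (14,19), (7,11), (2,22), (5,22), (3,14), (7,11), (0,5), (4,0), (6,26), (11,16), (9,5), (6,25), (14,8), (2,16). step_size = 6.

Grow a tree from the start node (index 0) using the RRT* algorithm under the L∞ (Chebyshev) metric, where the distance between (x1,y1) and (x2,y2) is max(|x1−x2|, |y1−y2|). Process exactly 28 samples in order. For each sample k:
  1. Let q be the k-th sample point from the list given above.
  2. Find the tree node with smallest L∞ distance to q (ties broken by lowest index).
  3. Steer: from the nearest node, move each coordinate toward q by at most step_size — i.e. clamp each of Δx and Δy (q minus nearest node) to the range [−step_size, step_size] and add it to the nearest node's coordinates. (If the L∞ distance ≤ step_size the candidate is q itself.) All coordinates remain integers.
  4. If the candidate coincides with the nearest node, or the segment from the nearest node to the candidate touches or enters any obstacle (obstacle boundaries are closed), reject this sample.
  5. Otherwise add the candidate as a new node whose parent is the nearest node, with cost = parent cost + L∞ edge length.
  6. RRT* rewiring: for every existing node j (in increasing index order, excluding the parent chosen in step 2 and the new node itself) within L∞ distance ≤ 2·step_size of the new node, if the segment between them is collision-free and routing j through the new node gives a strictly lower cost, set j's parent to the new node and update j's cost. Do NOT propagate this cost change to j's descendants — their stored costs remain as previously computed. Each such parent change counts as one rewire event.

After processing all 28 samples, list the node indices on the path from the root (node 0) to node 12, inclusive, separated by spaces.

Path: 0 1 7 12

1. q=(9,17) nearest=0 d=17 new=(7,6) → add node 1 parent=0 cost=6
2. q=(10,18) nearest=1 d=12 new=(10,12) → add node 2 parent=1 cost=12
3. q=(5,12) nearest=2 d=5 new=(5,12) → blocked by [4,6]×[12,14], reject
4. q=(6,0) nearest=0 d=5 new=(6,0) → add node 3 parent=0 cost=5
5. q=(13,18) nearest=2 d=6 new=(13,18) → add node 4 parent=2 cost=18
6. q=(11,15) nearest=2 d=3 new=(11,15) → add node 5 parent=2 cost=15
7. q=(11,18) nearest=4 d=2 new=(11,18) → add node 6 parent=4 cost=20
8. q=(11,7) nearest=1 d=4 new=(11,7) → add node 7 parent=1 cost=10
9. q=(2,14) nearest=1 d=8 new=(2,12) → add node 8 parent=1 cost=12
10. q=(8,8) nearest=1 d=2 new=(8,8) → add node 9 parent=1 cost=8; rewire 6→9 (18<20)
11. q=(0,10) nearest=8 d=2 new=(0,10) → add node 10 parent=8 cost=14
12. q=(10,22) nearest=4 d=4 new=(10,22) → add node 11 parent=4 cost=22
13. q=(2,23) nearest=11 d=8 new=(4,23) → blocked by [6,9]×[20,23], reject
14. q=(12,6) nearest=7 d=1 new=(12,6) → add node 12 parent=7 cost=11
15. q=(14,19) nearest=4 d=1 new=(14,19) → add node 13 parent=4 cost=19
16. q=(7,11) nearest=2 d=3 new=(7,11) → add node 14 parent=2 cost=15
17. q=(2,22) nearest=11 d=8 new=(4,22) → blocked by [6,9]×[20,23], reject
18. q=(5,22) nearest=11 d=5 new=(5,22) → blocked by [6,9]×[20,23], reject
19. q=(3,14) nearest=8 d=2 new=(3,14) → add node 15 parent=8 cost=14
20. q=(7,11) nearest=14 d=0 → coincident, reject
21. q=(0,5) nearest=0 d=5 new=(0,5) → add node 16 parent=0 cost=5; rewire 10→16 (10<14); rewire 14→16 (12<15)
22. q=(4,0) nearest=3 d=2 new=(4,0) → add node 17 parent=3 cost=7
23. q=(6,26) nearest=11 d=4 new=(6,26) → blocked by [6,9]×[20,23], reject
24. q=(11,16) nearest=5 d=1 new=(11,16) → add node 18 parent=5 cost=16
25. q=(9,5) nearest=1 d=2 new=(9,5) → add node 19 parent=1 cost=8
26. q=(6,25) nearest=11 d=4 new=(6,25) → blocked by [6,9]×[20,23], reject
27. q=(14,8) nearest=12 d=2 new=(14,8) → add node 20 parent=12 cost=13
28. q=(2,16) nearest=15 d=2 new=(2,16) → add node 21 parent=15 cost=16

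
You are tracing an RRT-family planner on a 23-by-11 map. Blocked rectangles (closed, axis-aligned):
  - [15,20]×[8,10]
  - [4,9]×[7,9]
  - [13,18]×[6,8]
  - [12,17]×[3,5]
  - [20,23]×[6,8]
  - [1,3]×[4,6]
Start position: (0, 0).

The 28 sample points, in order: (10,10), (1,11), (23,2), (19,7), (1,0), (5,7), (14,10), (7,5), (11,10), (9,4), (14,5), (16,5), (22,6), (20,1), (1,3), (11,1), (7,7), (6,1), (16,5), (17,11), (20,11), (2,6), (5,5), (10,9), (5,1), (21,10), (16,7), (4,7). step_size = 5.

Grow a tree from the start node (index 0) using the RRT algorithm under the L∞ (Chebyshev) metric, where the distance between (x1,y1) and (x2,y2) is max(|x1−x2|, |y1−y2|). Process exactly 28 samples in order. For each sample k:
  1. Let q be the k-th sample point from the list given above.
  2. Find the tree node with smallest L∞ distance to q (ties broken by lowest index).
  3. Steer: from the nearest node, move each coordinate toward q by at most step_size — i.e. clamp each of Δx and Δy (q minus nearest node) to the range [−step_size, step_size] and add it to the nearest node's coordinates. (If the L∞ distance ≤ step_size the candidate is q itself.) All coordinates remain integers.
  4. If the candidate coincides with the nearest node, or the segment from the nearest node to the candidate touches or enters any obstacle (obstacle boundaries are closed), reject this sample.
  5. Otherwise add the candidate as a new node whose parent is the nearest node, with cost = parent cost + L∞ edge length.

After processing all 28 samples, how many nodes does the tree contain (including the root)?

Node count: 12

1. q=(10,10) nearest=0 d=10 new=(5,5) → add node 1 parent=0 cost=5
2. q=(1,11) nearest=1 d=6 new=(1,10) → add node 2 parent=1 cost=10
3. q=(23,2) nearest=1 d=18 new=(10,2) → add node 3 parent=1 cost=10
4. q=(19,7) nearest=3 d=9 new=(15,7) → blocked by [13,18]×[6,8], reject
5. q=(1,0) nearest=0 d=1 new=(1,0) → add node 4 parent=0 cost=1
6. q=(5,7) nearest=1 d=2 new=(5,7) → blocked by [4,9]×[7,9], reject
7. q=(14,10) nearest=3 d=8 new=(14,7) → blocked by [13,18]×[6,8], reject
8. q=(7,5) nearest=1 d=2 new=(7,5) → add node 5 parent=1 cost=7
9. q=(11,10) nearest=5 d=5 new=(11,10) → blocked by [4,9]×[7,9], reject
10. q=(9,4) nearest=3 d=2 new=(9,4) → add node 6 parent=3 cost=12
11. q=(14,5) nearest=3 d=4 new=(14,5) → blocked by [12,17]×[3,5], reject
12. q=(16,5) nearest=3 d=6 new=(15,5) → blocked by [12,17]×[3,5], reject
13. q=(22,6) nearest=3 d=12 new=(15,6) → blocked by [13,18]×[6,8], reject
14. q=(20,1) nearest=3 d=10 new=(15,1) → add node 7 parent=3 cost=15
15. q=(1,3) nearest=0 d=3 new=(1,3) → add node 8 parent=0 cost=3
16. q=(11,1) nearest=3 d=1 new=(11,1) → add node 9 parent=3 cost=11
17. q=(7,7) nearest=1 d=2 new=(7,7) → blocked by [4,9]×[7,9], reject
18. q=(6,1) nearest=6 d=3 new=(6,1) → add node 10 parent=6 cost=15
19. q=(16,5) nearest=7 d=4 new=(16,5) → blocked by [12,17]×[3,5], reject
20. q=(17,11) nearest=6 d=8 new=(14,9) → blocked by [13,18]×[6,8], reject
21. q=(20,11) nearest=3 d=10 new=(15,7) → blocked by [13,18]×[6,8], reject
22. q=(2,6) nearest=1 d=3 new=(2,6) → blocked by [1,3]×[4,6], reject
23. q=(5,5) nearest=1 d=0 → coincident, reject
24. q=(10,9) nearest=5 d=4 new=(10,9) → blocked by [4,9]×[7,9], reject
25. q=(5,1) nearest=10 d=1 new=(5,1) → add node 11 parent=10 cost=16
26. q=(21,10) nearest=7 d=9 new=(20,6) → blocked by [12,17]×[3,5], reject
27. q=(16,7) nearest=3 d=6 new=(15,7) → blocked by [13,18]×[6,8], reject
28. q=(4,7) nearest=1 d=2 new=(4,7) → blocked by [4,9]×[7,9], reject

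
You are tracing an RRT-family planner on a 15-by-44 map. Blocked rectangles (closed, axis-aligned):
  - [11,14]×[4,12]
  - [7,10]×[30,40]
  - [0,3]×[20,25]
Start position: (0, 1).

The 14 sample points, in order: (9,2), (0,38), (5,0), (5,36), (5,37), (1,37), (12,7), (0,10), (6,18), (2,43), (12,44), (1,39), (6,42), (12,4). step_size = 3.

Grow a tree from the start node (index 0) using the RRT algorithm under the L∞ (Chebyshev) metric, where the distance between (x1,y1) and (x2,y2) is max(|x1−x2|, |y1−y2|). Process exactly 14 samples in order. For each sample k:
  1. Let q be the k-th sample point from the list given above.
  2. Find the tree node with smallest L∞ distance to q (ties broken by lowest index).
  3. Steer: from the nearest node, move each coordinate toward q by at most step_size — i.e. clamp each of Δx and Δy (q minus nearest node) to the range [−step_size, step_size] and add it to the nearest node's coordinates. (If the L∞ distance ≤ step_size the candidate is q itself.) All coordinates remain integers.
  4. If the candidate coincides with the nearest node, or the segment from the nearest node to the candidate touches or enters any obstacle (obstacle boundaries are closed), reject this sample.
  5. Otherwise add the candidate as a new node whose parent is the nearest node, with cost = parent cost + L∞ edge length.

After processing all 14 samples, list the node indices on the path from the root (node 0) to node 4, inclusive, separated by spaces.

Path: 0 1 2 4

1. q=(9,2) nearest=0 d=9 new=(3,2) → add node 1 parent=0 cost=3
2. q=(0,38) nearest=1 d=36 new=(0,5) → add node 2 parent=1 cost=6
3. q=(5,0) nearest=1 d=2 new=(5,0) → add node 3 parent=1 cost=5
4. q=(5,36) nearest=2 d=31 new=(3,8) → add node 4 parent=2 cost=9
5. q=(5,37) nearest=4 d=29 new=(5,11) → add node 5 parent=4 cost=12
6. q=(1,37) nearest=5 d=26 new=(2,14) → add node 6 parent=5 cost=15
7. q=(12,7) nearest=3 d=7 new=(8,3) → add node 7 parent=3 cost=8
8. q=(0,10) nearest=4 d=3 new=(0,10) → add node 8 parent=4 cost=12
9. q=(6,18) nearest=6 d=4 new=(5,17) → add node 9 parent=6 cost=18
10. q=(2,43) nearest=9 d=26 new=(2,20) → blocked by [0,3]×[20,25], reject
11. q=(12,44) nearest=9 d=27 new=(8,20) → add node 10 parent=9 cost=21
12. q=(1,39) nearest=10 d=19 new=(5,23) → add node 11 parent=10 cost=24
13. q=(6,42) nearest=11 d=19 new=(6,26) → add node 12 parent=11 cost=27
14. q=(12,4) nearest=7 d=4 new=(11,4) → blocked by [11,14]×[4,12], reject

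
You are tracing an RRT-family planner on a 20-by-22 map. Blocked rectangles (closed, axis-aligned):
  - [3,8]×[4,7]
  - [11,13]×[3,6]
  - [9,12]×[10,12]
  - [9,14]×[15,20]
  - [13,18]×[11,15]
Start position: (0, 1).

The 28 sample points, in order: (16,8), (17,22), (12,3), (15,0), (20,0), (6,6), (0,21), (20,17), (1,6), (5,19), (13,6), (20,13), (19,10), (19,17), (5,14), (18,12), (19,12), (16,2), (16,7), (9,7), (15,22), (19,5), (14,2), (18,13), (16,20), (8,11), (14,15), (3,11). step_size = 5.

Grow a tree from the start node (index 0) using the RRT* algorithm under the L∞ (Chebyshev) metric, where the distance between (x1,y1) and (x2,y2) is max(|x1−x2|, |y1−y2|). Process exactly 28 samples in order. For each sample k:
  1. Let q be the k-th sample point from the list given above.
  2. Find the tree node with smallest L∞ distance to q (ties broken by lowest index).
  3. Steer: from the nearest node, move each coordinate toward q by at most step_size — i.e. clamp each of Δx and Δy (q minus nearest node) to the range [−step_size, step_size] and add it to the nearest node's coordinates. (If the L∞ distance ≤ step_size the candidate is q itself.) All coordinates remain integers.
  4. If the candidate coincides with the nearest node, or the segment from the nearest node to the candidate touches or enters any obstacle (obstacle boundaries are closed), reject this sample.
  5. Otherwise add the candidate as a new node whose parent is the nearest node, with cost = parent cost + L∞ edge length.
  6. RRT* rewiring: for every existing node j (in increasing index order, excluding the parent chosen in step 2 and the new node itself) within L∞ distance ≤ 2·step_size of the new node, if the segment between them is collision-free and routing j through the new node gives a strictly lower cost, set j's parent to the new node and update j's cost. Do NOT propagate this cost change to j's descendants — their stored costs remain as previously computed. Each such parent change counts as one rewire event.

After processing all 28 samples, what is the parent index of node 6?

Parent of node 6: 4

1. q=(16,8) nearest=0 d=16 new=(5,6) → blocked by [3,8]×[4,7], reject
2. q=(17,22) nearest=0 d=21 new=(5,6) → blocked by [3,8]×[4,7], reject
3. q=(12,3) nearest=0 d=12 new=(5,3) → add node 1 parent=0 cost=5
4. q=(15,0) nearest=1 d=10 new=(10,0) → add node 2 parent=1 cost=10
5. q=(20,0) nearest=2 d=10 new=(15,0) → add node 3 parent=2 cost=15
6. q=(6,6) nearest=1 d=3 new=(6,6) → blocked by [3,8]×[4,7], reject
7. q=(0,21) nearest=1 d=18 new=(0,8) → blocked by [3,8]×[4,7], reject
8. q=(20,17) nearest=1 d=15 new=(10,8) → blocked by [3,8]×[4,7], reject
9. q=(1,6) nearest=1 d=4 new=(1,6) → blocked by [3,8]×[4,7], reject
10. q=(5,19) nearest=1 d=16 new=(5,8) → blocked by [3,8]×[4,7], reject
11. q=(13,6) nearest=2 d=6 new=(13,5) → blocked by [11,13]×[3,6], reject
12. q=(20,13) nearest=2 d=13 new=(15,5) → blocked by [11,13]×[3,6], reject
13. q=(19,10) nearest=2 d=10 new=(15,5) → blocked by [11,13]×[3,6], reject
14. q=(19,17) nearest=1 d=14 new=(10,8) → blocked by [3,8]×[4,7], reject
15. q=(5,14) nearest=1 d=11 new=(5,8) → blocked by [3,8]×[4,7], reject
16. q=(18,12) nearest=2 d=12 new=(15,5) → blocked by [11,13]×[3,6], reject
17. q=(19,12) nearest=2 d=12 new=(15,5) → blocked by [11,13]×[3,6], reject
18. q=(16,2) nearest=3 d=2 new=(16,2) → add node 4 parent=3 cost=17
19. q=(16,7) nearest=4 d=5 new=(16,7) → add node 5 parent=4 cost=22
20. q=(9,7) nearest=1 d=4 new=(9,7) → blocked by [3,8]×[4,7], reject
21. q=(15,22) nearest=5 d=15 new=(15,12) → blocked by [13,18]×[11,15], reject
22. q=(19,5) nearest=4 d=3 new=(19,5) → add node 6 parent=4 cost=20
23. q=(14,2) nearest=3 d=2 new=(14,2) → add node 7 parent=3 cost=17
24. q=(18,13) nearest=5 d=6 new=(18,12) → blocked by [13,18]×[11,15], reject
25. q=(16,20) nearest=5 d=13 new=(16,12) → blocked by [13,18]×[11,15], reject
26. q=(8,11) nearest=1 d=8 new=(8,8) → blocked by [3,8]×[4,7], reject
27. q=(14,15) nearest=5 d=8 new=(14,12) → blocked by [13,18]×[11,15], reject
28. q=(3,11) nearest=1 d=8 new=(3,8) → blocked by [3,8]×[4,7], reject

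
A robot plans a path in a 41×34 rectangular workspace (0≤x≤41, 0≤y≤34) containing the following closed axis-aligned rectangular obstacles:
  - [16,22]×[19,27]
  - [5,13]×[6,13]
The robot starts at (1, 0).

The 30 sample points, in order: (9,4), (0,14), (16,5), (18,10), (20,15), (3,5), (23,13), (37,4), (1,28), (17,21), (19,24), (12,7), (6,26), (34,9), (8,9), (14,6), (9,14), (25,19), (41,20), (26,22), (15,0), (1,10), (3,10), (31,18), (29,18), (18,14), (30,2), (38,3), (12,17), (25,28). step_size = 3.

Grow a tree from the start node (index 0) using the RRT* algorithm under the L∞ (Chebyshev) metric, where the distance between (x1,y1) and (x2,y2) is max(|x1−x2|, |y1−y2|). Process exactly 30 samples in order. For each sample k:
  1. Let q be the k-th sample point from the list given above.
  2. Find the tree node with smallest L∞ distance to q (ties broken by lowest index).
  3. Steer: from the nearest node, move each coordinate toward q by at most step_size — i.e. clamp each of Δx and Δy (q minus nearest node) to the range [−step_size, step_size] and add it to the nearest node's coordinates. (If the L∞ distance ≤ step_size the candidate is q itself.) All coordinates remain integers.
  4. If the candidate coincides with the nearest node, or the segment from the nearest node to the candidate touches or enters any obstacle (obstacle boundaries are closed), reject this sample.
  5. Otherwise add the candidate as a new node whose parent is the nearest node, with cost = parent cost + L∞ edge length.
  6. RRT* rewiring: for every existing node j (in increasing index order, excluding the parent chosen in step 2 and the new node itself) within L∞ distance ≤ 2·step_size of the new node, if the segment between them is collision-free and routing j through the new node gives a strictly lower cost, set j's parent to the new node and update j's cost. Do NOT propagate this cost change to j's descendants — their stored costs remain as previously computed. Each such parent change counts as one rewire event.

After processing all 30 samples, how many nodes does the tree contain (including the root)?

Node count: 19

1. q=(9,4) nearest=0 d=8 new=(4,3) → add node 1 parent=0 cost=3
2. q=(0,14) nearest=1 d=11 new=(1,6) → add node 2 parent=1 cost=6
3. q=(16,5) nearest=1 d=12 new=(7,5) → add node 3 parent=1 cost=6
4. q=(18,10) nearest=3 d=11 new=(10,8) → blocked by [5,13]×[6,13], reject
5. q=(20,15) nearest=3 d=13 new=(10,8) → blocked by [5,13]×[6,13], reject
6. q=(3,5) nearest=1 d=2 new=(3,5) → add node 4 parent=1 cost=5
7. q=(23,13) nearest=3 d=16 new=(10,8) → blocked by [5,13]×[6,13], reject
8. q=(37,4) nearest=3 d=30 new=(10,4) → add node 5 parent=3 cost=9
9. q=(1,28) nearest=2 d=22 new=(1,9) → add node 6 parent=2 cost=9
10. q=(17,21) nearest=2 d=16 new=(4,9) → add node 7 parent=2 cost=9
11. q=(19,24) nearest=7 d=15 new=(7,12) → blocked by [5,13]×[6,13], reject
12. q=(12,7) nearest=5 d=3 new=(12,7) → blocked by [5,13]×[6,13], reject
13. q=(6,26) nearest=6 d=17 new=(4,12) → add node 8 parent=6 cost=12
14. q=(34,9) nearest=5 d=24 new=(13,7) → blocked by [5,13]×[6,13], reject
15. q=(8,9) nearest=3 d=4 new=(8,8) → blocked by [5,13]×[6,13], reject
16. q=(14,6) nearest=5 d=4 new=(13,6) → blocked by [5,13]×[6,13], reject
17. q=(9,14) nearest=7 d=5 new=(7,12) → blocked by [5,13]×[6,13], reject
18. q=(25,19) nearest=5 d=15 new=(13,7) → blocked by [5,13]×[6,13], reject
19. q=(41,20) nearest=5 d=31 new=(13,7) → blocked by [5,13]×[6,13], reject
20. q=(26,22) nearest=5 d=18 new=(13,7) → blocked by [5,13]×[6,13], reject
21. q=(15,0) nearest=5 d=5 new=(13,1) → add node 9 parent=5 cost=12
22. q=(1,10) nearest=6 d=1 new=(1,10) → add node 10 parent=6 cost=10
23. q=(3,10) nearest=7 d=1 new=(3,10) → add node 11 parent=7 cost=10
24. q=(31,18) nearest=9 d=18 new=(16,4) → add node 12 parent=9 cost=15
25. q=(29,18) nearest=12 d=14 new=(19,7) → add node 13 parent=12 cost=18
26. q=(18,14) nearest=13 d=7 new=(18,10) → add node 14 parent=13 cost=21
27. q=(30,2) nearest=13 d=11 new=(22,4) → add node 15 parent=13 cost=21
28. q=(38,3) nearest=15 d=16 new=(25,3) → add node 16 parent=15 cost=24
29. q=(12,17) nearest=14 d=7 new=(15,13) → add node 17 parent=14 cost=24
30. q=(25,28) nearest=17 d=15 new=(18,16) → add node 18 parent=17 cost=27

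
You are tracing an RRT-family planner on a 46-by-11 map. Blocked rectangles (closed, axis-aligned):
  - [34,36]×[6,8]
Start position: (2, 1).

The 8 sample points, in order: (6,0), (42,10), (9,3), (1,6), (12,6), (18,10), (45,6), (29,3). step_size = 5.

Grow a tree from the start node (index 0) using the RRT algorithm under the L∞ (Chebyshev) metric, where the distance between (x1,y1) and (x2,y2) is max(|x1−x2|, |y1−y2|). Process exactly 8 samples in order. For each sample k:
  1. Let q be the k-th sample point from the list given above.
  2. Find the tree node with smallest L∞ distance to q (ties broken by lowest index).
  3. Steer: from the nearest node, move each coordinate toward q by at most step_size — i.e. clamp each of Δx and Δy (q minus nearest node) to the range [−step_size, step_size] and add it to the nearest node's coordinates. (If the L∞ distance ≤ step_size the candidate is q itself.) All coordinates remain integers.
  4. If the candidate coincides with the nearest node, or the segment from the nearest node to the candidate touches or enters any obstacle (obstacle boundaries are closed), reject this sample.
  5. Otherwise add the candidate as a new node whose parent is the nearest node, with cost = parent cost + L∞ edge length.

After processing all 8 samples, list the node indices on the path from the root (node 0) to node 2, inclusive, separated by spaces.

1. q=(6,0) nearest=0 d=4 new=(6,0) → add node 1 parent=0 cost=4
2. q=(42,10) nearest=1 d=36 new=(11,5) → add node 2 parent=1 cost=9
3. q=(9,3) nearest=2 d=2 new=(9,3) → add node 3 parent=2 cost=11
4. q=(1,6) nearest=0 d=5 new=(1,6) → add node 4 parent=0 cost=5
5. q=(12,6) nearest=2 d=1 new=(12,6) → add node 5 parent=2 cost=10
6. q=(18,10) nearest=5 d=6 new=(17,10) → add node 6 parent=5 cost=15
7. q=(45,6) nearest=6 d=28 new=(22,6) → add node 7 parent=6 cost=20
8. q=(29,3) nearest=7 d=7 new=(27,3) → add node 8 parent=7 cost=25

Path: 0 1 2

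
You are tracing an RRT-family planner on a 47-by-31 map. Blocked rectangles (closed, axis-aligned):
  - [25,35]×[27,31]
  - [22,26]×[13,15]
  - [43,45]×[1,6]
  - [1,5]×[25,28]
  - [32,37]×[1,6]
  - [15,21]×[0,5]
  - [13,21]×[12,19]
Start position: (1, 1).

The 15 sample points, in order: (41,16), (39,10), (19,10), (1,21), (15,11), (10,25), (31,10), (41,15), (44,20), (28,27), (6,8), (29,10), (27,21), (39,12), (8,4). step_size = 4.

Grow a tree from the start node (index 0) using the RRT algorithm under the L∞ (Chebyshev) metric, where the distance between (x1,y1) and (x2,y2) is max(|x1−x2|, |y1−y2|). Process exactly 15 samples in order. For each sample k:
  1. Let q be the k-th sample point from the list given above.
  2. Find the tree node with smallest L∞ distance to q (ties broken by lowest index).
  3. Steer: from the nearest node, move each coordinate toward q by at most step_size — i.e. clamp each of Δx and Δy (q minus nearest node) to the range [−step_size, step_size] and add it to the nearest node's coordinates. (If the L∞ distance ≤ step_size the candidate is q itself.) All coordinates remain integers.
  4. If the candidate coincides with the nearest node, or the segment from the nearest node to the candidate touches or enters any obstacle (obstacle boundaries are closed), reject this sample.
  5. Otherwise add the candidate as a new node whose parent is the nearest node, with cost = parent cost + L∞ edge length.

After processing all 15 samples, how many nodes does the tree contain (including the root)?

1. q=(41,16) nearest=0 d=40 new=(5,5) → add node 1 parent=0 cost=4
2. q=(39,10) nearest=1 d=34 new=(9,9) → add node 2 parent=1 cost=8
3. q=(19,10) nearest=2 d=10 new=(13,10) → add node 3 parent=2 cost=12
4. q=(1,21) nearest=2 d=12 new=(5,13) → add node 4 parent=2 cost=12
5. q=(15,11) nearest=3 d=2 new=(15,11) → add node 5 parent=3 cost=14
6. q=(10,25) nearest=4 d=12 new=(9,17) → add node 6 parent=4 cost=16
7. q=(31,10) nearest=5 d=16 new=(19,10) → add node 7 parent=5 cost=18
8. q=(41,15) nearest=7 d=22 new=(23,14) → blocked by [22,26]×[13,15], reject
9. q=(44,20) nearest=7 d=25 new=(23,14) → blocked by [22,26]×[13,15], reject
10. q=(28,27) nearest=5 d=16 new=(19,15) → blocked by [13,21]×[12,19], reject
11. q=(6,8) nearest=1 d=3 new=(6,8) → add node 8 parent=1 cost=7
12. q=(29,10) nearest=7 d=10 new=(23,10) → add node 9 parent=7 cost=22
13. q=(27,21) nearest=7 d=11 new=(23,14) → blocked by [22,26]×[13,15], reject
14. q=(39,12) nearest=9 d=16 new=(27,12) → add node 10 parent=9 cost=26
15. q=(8,4) nearest=1 d=3 new=(8,4) → add node 11 parent=1 cost=7

Node count: 12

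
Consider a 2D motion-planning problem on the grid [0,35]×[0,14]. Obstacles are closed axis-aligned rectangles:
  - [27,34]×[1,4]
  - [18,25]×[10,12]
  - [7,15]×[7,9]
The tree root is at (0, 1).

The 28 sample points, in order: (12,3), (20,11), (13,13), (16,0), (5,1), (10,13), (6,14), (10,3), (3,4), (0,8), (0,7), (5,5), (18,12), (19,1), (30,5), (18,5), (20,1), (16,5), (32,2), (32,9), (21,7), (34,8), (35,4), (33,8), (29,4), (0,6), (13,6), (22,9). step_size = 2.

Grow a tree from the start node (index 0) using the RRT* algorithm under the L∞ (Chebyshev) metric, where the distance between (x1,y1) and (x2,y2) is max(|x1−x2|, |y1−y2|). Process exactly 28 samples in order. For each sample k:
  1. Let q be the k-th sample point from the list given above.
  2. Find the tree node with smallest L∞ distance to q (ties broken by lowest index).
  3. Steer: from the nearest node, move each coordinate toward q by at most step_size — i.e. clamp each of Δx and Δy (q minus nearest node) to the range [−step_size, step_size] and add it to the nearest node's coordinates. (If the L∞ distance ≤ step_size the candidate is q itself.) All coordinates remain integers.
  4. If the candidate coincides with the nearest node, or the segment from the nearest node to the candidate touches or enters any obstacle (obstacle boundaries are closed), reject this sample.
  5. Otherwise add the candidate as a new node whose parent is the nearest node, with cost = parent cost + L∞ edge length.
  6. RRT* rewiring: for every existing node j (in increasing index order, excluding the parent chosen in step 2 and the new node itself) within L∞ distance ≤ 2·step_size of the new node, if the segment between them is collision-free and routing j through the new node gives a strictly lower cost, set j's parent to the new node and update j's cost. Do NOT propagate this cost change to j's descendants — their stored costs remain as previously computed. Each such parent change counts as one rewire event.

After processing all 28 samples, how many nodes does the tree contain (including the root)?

Node count: 26

1. q=(12,3) nearest=0 d=12 new=(2,3) → add node 1 parent=0 cost=2
2. q=(20,11) nearest=1 d=18 new=(4,5) → add node 2 parent=1 cost=4
3. q=(13,13) nearest=2 d=9 new=(6,7) → add node 3 parent=2 cost=6
4. q=(16,0) nearest=3 d=10 new=(8,5) → add node 4 parent=3 cost=8
5. q=(5,1) nearest=1 d=3 new=(4,1) → add node 5 parent=1 cost=4
6. q=(10,13) nearest=3 d=6 new=(8,9) → blocked by [7,15]×[7,9], reject
7. q=(6,14) nearest=3 d=7 new=(6,9) → add node 6 parent=3 cost=8
8. q=(10,3) nearest=4 d=2 new=(10,3) → add node 7 parent=4 cost=10
9. q=(3,4) nearest=1 d=1 new=(3,4) → add node 8 parent=1 cost=3
10. q=(0,8) nearest=2 d=4 new=(2,7) → add node 9 parent=2 cost=6
11. q=(0,7) nearest=9 d=2 new=(0,7) → add node 10 parent=9 cost=8
12. q=(5,5) nearest=2 d=1 new=(5,5) → add node 11 parent=2 cost=5
13. q=(18,12) nearest=7 d=9 new=(12,5) → add node 12 parent=7 cost=12
14. q=(19,1) nearest=12 d=7 new=(14,3) → add node 13 parent=12 cost=14
15. q=(30,5) nearest=13 d=16 new=(16,5) → add node 14 parent=13 cost=16
16. q=(18,5) nearest=14 d=2 new=(18,5) → add node 15 parent=14 cost=18
17. q=(20,1) nearest=14 d=4 new=(18,3) → add node 16 parent=14 cost=18
18. q=(16,5) nearest=14 d=0 → coincident, reject
19. q=(32,2) nearest=15 d=14 new=(20,3) → add node 17 parent=15 cost=20
20. q=(32,9) nearest=17 d=12 new=(22,5) → add node 18 parent=17 cost=22
21. q=(21,7) nearest=18 d=2 new=(21,7) → add node 19 parent=18 cost=24
22. q=(34,8) nearest=18 d=12 new=(24,7) → add node 20 parent=18 cost=24
23. q=(35,4) nearest=20 d=11 new=(26,5) → add node 21 parent=20 cost=26
24. q=(33,8) nearest=21 d=7 new=(28,7) → add node 22 parent=21 cost=28
25. q=(29,4) nearest=21 d=3 new=(28,4) → blocked by [27,34]×[1,4], reject
26. q=(0,6) nearest=10 d=1 new=(0,6) → add node 23 parent=10 cost=9
27. q=(13,6) nearest=12 d=1 new=(13,6) → add node 24 parent=12 cost=13
28. q=(22,9) nearest=19 d=2 new=(22,9) → add node 25 parent=19 cost=26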